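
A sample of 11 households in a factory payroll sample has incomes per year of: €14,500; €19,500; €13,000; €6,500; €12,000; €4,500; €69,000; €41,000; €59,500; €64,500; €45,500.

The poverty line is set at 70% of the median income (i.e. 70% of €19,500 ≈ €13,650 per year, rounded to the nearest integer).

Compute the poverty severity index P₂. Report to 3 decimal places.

Poor units: €4,500, €6,500, €12,000, €13,000 (q = 4 of N = 11).
Normalized shortfalls: (13650−4500)/13650 = 0.6703; (13650−6500)/13650 = 0.5238; (13650−12000)/13650 = 0.1209; (13650−13000)/13650 = 0.0476.
Squared: 0.4493; 0.2744; 0.0146; 0.0023.
Sum = 0.740598; P₂ = 0.740598 / 11 = 0.067.

0.067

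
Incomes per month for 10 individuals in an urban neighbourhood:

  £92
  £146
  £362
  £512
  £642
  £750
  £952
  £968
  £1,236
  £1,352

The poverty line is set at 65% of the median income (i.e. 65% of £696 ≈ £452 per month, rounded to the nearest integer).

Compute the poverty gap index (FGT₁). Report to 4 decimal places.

Incomes under z: £92, £146, £362 (q = 3 of N = 10).
Normalized shortfalls: (452−92)/452 = 0.7965; (452−146)/452 = 0.6770; (452−362)/452 = 0.1991.
Sum of shortfalls = 1.672566; P₁ averages over all N: 1.672566 / 10 = 0.1673.

0.1673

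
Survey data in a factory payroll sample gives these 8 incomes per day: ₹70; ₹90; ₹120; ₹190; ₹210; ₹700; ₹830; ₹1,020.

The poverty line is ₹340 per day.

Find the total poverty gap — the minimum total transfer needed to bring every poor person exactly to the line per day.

₹1,020

Incomes under z: ₹70, ₹90, ₹120, ₹190, ₹210 (q = 5 of N = 8).
Individual gaps: 340−70 = 270; 340−90 = 250; 340−120 = 220; 340−190 = 150; 340−210 = 130.
Aggregate gap = ₹1,020.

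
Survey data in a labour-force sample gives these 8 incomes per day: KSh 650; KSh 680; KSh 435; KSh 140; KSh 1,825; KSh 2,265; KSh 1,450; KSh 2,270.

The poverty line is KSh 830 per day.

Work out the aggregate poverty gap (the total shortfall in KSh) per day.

KSh 1,415

Below the line: KSh 140, KSh 435, KSh 650, KSh 680 (q = 4 of N = 8).
Individual gaps: 830−140 = 690; 830−435 = 395; 830−650 = 180; 830−680 = 150.
Aggregate gap = KSh 1,415.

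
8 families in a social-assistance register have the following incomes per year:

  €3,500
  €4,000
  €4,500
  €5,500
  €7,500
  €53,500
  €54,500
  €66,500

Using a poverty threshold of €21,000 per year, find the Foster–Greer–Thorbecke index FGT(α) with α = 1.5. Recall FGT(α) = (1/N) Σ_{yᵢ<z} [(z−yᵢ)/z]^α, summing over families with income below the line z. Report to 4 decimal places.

0.4169

Below z: €3,500, €4,000, €4,500, €5,500, €7,500 (q = 5 of N = 8).
Normalized shortfalls: (21000−3500)/21000 = 0.8333; (21000−4000)/21000 = 0.8095; (21000−4500)/21000 = 0.7857; (21000−5500)/21000 = 0.7381; (21000−7500)/21000 = 0.6429.
Raised to α = 1.5: 0.76073; 0.72836; 0.69646; 0.63412; 0.51543.
Sum = 3.335093; FGT(1.5) = 3.335093 / 8 = 0.4169.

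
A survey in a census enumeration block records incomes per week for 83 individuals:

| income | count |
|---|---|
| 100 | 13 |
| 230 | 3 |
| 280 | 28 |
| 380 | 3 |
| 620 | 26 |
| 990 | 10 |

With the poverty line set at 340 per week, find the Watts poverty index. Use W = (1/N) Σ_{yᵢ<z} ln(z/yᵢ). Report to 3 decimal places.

0.271

Below z: 13×100, 3×230, 28×280 (q = 44 of N = 83).
Log shortfalls: ln(340/100) = 1.2238 (×13); ln(340/230) = 0.3909 (×3); ln(340/280) = 0.1942 (×28).
W = 22.518048 / 83 = 0.271.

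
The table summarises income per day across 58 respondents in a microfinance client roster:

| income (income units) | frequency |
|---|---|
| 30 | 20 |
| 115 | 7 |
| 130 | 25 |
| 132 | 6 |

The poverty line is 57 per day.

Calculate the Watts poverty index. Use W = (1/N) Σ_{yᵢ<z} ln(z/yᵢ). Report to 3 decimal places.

0.221

Below z: 20×30 (q = 20 of N = 58).
Log shortfalls: ln(57/30) = 0.6419 (×20).
W = 12.837078 / 58 = 0.221.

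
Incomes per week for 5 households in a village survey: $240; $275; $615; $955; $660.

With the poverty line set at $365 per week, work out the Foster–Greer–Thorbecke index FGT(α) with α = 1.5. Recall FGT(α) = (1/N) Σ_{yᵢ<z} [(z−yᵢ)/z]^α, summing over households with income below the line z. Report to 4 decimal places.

0.0646

Poor units: $240, $275 (q = 2 of N = 5).
Gap ratios (z−y)/z: (365−240)/365 = 0.3425; (365−275)/365 = 0.2466.
Raised to α = 1.5: 0.20041; 0.12244.
Sum = 0.322853; FGT(1.5) = 0.322853 / 5 = 0.0646.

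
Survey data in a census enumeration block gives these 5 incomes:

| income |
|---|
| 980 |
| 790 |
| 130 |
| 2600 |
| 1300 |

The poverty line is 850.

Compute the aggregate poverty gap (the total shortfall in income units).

Poor units: 130, 790 (q = 2 of N = 5).
Individual gaps: 850−130 = 720; 850−790 = 60.
Aggregate gap = 780.

780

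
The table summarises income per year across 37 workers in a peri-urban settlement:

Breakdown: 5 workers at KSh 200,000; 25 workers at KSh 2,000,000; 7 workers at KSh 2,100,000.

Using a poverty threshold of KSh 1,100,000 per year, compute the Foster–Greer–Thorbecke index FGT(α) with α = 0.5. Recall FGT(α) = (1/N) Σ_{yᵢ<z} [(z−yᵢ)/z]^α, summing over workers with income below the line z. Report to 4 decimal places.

0.1222

Incomes under z: 5×KSh 200,000 (q = 5 of N = 37).
Gap ratios (z−y)/z: (1100000−200000)/1100000 = 0.8182 (×5).
Raised to α = 0.5: 0.90453 (×5).
Sum = 4.522670; FGT(0.5) = 4.522670 / 37 = 0.1222.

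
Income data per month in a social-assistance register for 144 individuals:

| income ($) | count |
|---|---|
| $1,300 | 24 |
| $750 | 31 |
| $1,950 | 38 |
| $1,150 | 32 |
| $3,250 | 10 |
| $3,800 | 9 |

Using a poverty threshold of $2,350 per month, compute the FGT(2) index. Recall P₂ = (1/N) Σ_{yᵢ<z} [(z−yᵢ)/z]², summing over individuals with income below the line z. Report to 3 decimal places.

0.199

Incomes under z: 31×$750, 32×$1,150, 24×$1,300, 38×$1,950 (q = 125 of N = 144).
Normalized shortfalls: (2350−750)/2350 = 0.6809 (×31); (2350−1150)/2350 = 0.5106 (×32); (2350−1300)/2350 = 0.4468 (×24); (2350−1950)/2350 = 0.1702 (×38).
Squared: 0.4636 (×31); 0.2608 (×32); 0.1996 (×24); 0.0290 (×38).
Sum = 28.606609; P₂ = 28.606609 / 144 = 0.199.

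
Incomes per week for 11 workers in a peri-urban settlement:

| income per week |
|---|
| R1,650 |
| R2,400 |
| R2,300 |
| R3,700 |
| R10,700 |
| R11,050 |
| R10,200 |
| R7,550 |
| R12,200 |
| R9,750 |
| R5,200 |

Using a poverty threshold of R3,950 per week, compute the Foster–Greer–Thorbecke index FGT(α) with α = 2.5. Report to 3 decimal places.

Below the line: R1,650, R2,300, R2,400, R3,700 (q = 4 of N = 11).
Gap ratios (z−y)/z: (3950−1650)/3950 = 0.5823; (3950−2300)/3950 = 0.4177; (3950−2400)/3950 = 0.3924; (3950−3700)/3950 = 0.0633.
Raised to α = 2.5: 0.25872; 0.11278; 0.09646; 0.00101.
Sum = 0.468960; FGT(2.5) = 0.468960 / 11 = 0.043.

0.043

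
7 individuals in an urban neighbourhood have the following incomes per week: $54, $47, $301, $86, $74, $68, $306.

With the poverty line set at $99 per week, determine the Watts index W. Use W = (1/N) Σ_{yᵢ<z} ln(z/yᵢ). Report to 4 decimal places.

Incomes under z: $47, $54, $68, $74, $86 (q = 5 of N = 7).
Log gaps: ln(99/47) = 0.7450; ln(99/54) = 0.6061; ln(99/68) = 0.3756; ln(99/74) = 0.2911; ln(99/86) = 0.1408.
W = 2.158548 / 7 = 0.3084.

0.3084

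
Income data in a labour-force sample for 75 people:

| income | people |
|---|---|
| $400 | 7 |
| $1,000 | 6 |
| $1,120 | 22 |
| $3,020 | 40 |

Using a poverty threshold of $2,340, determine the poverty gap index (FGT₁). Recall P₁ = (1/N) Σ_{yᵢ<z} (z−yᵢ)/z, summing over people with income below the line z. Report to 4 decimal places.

Incomes under z: 7×$400, 6×$1,000, 22×$1,120 (q = 35 of N = 75).
Gap ratios (z−y)/z: (2340−400)/2340 = 0.8291 (×7); (2340−1000)/2340 = 0.5726 (×6); (2340−1120)/2340 = 0.5214 (×22).
Σ = 20.709402. Dividing by the full population N = 75 gives P₁ = 0.2761.

0.2761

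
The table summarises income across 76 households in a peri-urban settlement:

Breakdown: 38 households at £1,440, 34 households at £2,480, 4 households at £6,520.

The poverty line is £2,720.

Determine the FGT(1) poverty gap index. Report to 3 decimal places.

0.275

Incomes under z: 38×£1,440, 34×£2,480 (q = 72 of N = 76).
Shortfall ratios: (2720−1440)/2720 = 0.4706 (×38); (2720−2480)/2720 = 0.0882 (×34).
Sum of shortfalls = 20.882353; P₁ averages over all N: 20.882353 / 76 = 0.275.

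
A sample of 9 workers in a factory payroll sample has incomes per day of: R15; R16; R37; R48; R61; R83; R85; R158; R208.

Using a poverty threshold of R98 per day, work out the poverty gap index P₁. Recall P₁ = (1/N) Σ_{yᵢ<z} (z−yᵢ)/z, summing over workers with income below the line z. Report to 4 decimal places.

Below the line: R15, R16, R37, R48, R61, R83, R85 (q = 7 of N = 9).
Shortfall ratios: (98−15)/98 = 0.8469; (98−16)/98 = 0.8367; (98−37)/98 = 0.6224; (98−48)/98 = 0.5102; (98−61)/98 = 0.3776; (98−83)/98 = 0.1531; (98−85)/98 = 0.1327.
Sum of shortfalls = 3.479592; P₁ averages over all N: 3.479592 / 9 = 0.3866.

0.3866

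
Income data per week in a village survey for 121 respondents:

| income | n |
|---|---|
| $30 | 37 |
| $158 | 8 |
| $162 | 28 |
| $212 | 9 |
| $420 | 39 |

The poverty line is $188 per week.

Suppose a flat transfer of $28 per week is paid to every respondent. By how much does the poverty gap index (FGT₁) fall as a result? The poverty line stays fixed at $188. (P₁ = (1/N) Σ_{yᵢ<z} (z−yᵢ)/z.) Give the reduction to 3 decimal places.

0.087

Before: below the line — 37×$30, 8×$158, 28×$162; poverty gap index (FGT₁) = 0.29954.
After the $28 transfer: below the line — 37×$58, 8×$186; poverty gap index (FGT₁) = 0.21215.
Reduction = 0.29954 − 0.21215 = 0.087.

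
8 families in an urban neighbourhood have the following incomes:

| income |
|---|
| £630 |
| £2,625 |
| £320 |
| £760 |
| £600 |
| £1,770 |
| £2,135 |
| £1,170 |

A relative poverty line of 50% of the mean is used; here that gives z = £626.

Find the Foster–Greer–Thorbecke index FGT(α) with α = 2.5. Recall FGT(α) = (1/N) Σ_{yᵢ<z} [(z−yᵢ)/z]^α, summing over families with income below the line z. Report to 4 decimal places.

Below z: £320, £600 (q = 2 of N = 8).
Gap ratios (z−y)/z: (626−320)/626 = 0.4888; (626−600)/626 = 0.0415.
Raised to α = 2.5: 0.16706; 0.00035.
Sum = 0.167410; FGT(2.5) = 0.167410 / 8 = 0.0209.

0.0209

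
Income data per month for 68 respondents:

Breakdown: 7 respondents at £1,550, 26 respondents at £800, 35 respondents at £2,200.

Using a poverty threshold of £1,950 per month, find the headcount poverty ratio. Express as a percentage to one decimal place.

48.5%

33 of the 68 respondents have income below £1,950.
H = 33/68 = 48.5%.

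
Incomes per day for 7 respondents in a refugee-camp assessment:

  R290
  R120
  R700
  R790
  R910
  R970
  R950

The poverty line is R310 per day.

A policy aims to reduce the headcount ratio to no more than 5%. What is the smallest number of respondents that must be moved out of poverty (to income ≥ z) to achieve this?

2

2 of the 7 respondents are poor, so H = 2/7 = 0.286.
A headcount ratio of at most 5% allows at most ⌊0.05 × 7⌋ = 0 poor respondents.
So at least 2 − 0 = 2 must be lifted.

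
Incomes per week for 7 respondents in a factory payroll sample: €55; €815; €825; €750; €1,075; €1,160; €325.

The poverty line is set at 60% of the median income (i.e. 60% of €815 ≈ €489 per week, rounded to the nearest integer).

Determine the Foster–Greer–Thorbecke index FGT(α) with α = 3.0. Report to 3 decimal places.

0.105

Below z: €55, €325 (q = 2 of N = 7).
Shortfall ratios: (489−55)/489 = 0.8875; (489−325)/489 = 0.3354.
Raised to α = 3.0: 0.69911; 0.03772.
Sum = 0.736828; FGT(3.0) = 0.736828 / 7 = 0.105.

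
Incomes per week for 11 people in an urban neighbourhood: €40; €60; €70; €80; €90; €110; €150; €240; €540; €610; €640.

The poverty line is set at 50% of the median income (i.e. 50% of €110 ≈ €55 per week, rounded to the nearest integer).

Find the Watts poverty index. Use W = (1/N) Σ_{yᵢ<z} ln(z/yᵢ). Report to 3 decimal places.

Below the line: €40 (q = 1 of N = 11).
Log gaps: ln(55/40) = 0.3185.
W = 0.318454 / 11 = 0.029.

0.029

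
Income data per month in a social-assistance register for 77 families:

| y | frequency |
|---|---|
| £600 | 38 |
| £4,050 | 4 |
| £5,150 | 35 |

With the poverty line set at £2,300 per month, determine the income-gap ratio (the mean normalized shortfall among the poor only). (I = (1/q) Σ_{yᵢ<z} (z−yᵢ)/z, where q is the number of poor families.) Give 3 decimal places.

Poor units: 38×£600 (q = 38 of N = 77).
Shortfall ratios (z−y)/z: 0.7391 (×38); sum = 28.086957.
I averages over the q = 38 poor units only: 28.086957 / 38 = 0.739.

0.739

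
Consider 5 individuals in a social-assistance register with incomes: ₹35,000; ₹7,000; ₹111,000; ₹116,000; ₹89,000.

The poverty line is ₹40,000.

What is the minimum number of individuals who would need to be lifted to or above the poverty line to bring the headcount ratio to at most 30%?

2 of the 5 individuals are poor, so H = 2/5 = 0.400.
A headcount ratio of at most 30% allows at most ⌊0.30 × 5⌋ = 1 poor individuals.
So at least 2 − 1 = 1 must be lifted.

1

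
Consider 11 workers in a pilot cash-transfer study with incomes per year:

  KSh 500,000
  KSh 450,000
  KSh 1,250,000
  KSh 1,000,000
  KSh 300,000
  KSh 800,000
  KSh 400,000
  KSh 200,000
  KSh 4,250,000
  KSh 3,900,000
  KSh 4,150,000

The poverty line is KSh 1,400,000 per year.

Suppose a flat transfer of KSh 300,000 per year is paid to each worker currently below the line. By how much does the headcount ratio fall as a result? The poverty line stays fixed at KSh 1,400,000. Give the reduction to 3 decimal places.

0.091

Before: below the line — KSh 200,000, KSh 300,000, KSh 400,000, KSh 450,000, KSh 500,000, KSh 800,000, KSh 1,000,000, KSh 1,250,000; headcount ratio = 0.72727.
After the KSh 300,000 transfer: below the line — KSh 500,000, KSh 600,000, KSh 700,000, KSh 750,000, KSh 800,000, KSh 1,100,000, KSh 1,300,000; headcount ratio = 0.63636.
Reduction = 0.72727 − 0.63636 = 0.091.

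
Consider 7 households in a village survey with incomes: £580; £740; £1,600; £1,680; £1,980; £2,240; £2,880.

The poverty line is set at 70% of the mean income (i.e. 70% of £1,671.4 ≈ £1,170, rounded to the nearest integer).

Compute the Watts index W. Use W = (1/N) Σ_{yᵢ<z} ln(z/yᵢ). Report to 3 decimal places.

0.166

Below the line: £580, £740 (q = 2 of N = 7).
Log gaps: ln(1170/580) = 0.7017; ln(1170/740) = 0.4581.
W = 1.159840 / 7 = 0.166.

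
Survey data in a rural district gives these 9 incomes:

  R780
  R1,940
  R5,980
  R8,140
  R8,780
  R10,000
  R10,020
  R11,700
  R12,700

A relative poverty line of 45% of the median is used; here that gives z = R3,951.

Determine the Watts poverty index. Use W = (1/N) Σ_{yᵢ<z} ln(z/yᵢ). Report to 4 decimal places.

Below the line: R780, R1,940 (q = 2 of N = 9).
Log gaps: ln(3951/780) = 1.6224; ln(3951/1940) = 0.7113.
W = 2.333711 / 9 = 0.2593.

0.2593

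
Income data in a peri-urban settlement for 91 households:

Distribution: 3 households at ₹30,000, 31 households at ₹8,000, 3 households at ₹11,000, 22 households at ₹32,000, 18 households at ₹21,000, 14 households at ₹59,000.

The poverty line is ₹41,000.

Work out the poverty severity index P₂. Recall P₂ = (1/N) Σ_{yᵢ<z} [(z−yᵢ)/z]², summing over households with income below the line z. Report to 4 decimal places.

0.2994

Poor units: 31×₹8,000, 3×₹11,000, 18×₹21,000, 3×₹30,000, 22×₹32,000 (q = 77 of N = 91).
Normalized shortfalls: (41000−8000)/41000 = 0.8049 (×31); (41000−11000)/41000 = 0.7317 (×3); (41000−21000)/41000 = 0.4878 (×18); (41000−30000)/41000 = 0.2683 (×3); (41000−32000)/41000 = 0.2195 (×22).
Squared: 0.6478 (×31); 0.5354 (×3); 0.2380 (×18); 0.0720 (×3); 0.0482 (×22).
Sum = 27.248067; P₂ = 27.248067 / 91 = 0.2994.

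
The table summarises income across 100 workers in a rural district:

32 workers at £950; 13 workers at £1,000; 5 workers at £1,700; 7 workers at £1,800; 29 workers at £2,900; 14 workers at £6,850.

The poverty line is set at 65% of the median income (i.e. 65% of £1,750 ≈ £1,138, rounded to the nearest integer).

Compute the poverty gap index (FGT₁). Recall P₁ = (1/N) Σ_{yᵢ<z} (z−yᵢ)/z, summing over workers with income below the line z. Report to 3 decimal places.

Below the line: 32×£950, 13×£1,000 (q = 45 of N = 100).
Normalized shortfalls: (1138−950)/1138 = 0.1652 (×32); (1138−1000)/1138 = 0.1213 (×13).
Sum of shortfalls = 6.862917; P₁ averages over all N: 6.862917 / 100 = 0.069.

0.069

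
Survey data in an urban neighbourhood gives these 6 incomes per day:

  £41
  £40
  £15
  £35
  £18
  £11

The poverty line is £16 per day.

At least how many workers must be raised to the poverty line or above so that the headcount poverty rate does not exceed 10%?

Currently q = 2 of N = 6 are below the line (H = 0.333).
A headcount ratio of at most 10% allows at most ⌊0.10 × 6⌋ = 0 poor workers.
So at least 2 − 0 = 2 must be lifted.

2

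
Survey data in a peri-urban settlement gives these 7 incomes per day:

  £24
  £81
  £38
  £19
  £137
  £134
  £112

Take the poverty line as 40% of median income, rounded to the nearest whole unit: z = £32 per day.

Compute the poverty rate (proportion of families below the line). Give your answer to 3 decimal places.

2 of the 7 families have income below £32.
H = 2/7 = 0.286.

0.286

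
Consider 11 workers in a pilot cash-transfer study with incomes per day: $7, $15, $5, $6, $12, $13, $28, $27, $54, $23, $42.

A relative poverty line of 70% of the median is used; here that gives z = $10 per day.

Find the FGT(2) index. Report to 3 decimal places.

0.045

Incomes under z: $5, $6, $7 (q = 3 of N = 11).
Relative gaps: (10−5)/10 = 0.5000; (10−6)/10 = 0.4000; (10−7)/10 = 0.3000.
Squared: 0.2500; 0.1600; 0.0900.
Sum = 0.500000; P₂ = 0.500000 / 11 = 0.045.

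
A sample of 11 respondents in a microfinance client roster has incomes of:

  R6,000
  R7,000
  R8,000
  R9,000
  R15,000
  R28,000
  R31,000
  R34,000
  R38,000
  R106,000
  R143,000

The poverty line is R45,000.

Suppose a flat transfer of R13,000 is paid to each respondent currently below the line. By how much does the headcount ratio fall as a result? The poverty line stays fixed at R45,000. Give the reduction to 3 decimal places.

0.182

Before: below the line — R6,000, R7,000, R8,000, R9,000, R15,000, R28,000, R31,000, R34,000, R38,000; headcount ratio = 0.81818.
After the R13,000 transfer: below the line — R19,000, R20,000, R21,000, R22,000, R28,000, R41,000, R44,000; headcount ratio = 0.63636.
Reduction = 0.81818 − 0.63636 = 0.182.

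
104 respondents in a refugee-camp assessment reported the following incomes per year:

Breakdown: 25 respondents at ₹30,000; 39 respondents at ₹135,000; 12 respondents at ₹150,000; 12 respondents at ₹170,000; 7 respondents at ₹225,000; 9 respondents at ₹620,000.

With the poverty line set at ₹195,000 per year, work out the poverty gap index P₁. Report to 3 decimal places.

Below the line: 25×₹30,000, 39×₹135,000, 12×₹150,000, 12×₹170,000 (q = 88 of N = 104).
Normalized shortfalls: (195000−30000)/195000 = 0.8462 (×25); (195000−135000)/195000 = 0.3077 (×39); (195000−150000)/195000 = 0.2308 (×12); (195000−170000)/195000 = 0.1282 (×12).
Sum of shortfalls = 37.461538; P₁ averages over all N: 37.461538 / 104 = 0.360.

0.360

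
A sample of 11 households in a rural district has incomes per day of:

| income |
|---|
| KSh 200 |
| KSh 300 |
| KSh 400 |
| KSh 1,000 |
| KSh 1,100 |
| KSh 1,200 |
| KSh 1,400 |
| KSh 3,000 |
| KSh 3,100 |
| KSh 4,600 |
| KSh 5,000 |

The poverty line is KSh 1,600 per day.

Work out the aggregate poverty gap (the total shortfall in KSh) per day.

KSh 5,600

Below z: KSh 200, KSh 300, KSh 400, KSh 1,000, KSh 1,100, KSh 1,200, KSh 1,400 (q = 7 of N = 11).
Individual gaps: 1600−200 = 1400; 1600−300 = 1300; 1600−400 = 1200; 1600−1000 = 600; 1600−1100 = 500; 1600−1200 = 400; 1600−1400 = 200.
Aggregate gap = KSh 5,600.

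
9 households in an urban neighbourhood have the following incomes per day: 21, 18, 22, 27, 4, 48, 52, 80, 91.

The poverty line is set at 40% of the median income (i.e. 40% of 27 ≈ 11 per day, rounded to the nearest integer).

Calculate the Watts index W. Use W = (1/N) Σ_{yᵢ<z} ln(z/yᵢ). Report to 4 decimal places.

0.1124

Poor units: 4 (q = 1 of N = 9).
Log shortfalls: ln(11/4) = 1.0116.
W = 1.011601 / 9 = 0.1124.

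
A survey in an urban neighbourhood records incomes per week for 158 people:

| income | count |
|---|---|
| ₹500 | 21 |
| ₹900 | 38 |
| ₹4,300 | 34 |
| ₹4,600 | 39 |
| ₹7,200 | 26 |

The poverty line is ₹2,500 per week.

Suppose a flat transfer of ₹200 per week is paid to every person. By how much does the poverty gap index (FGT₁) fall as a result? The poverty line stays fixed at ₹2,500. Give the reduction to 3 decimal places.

0.030

Before: below the line — 21×₹500, 38×₹900; poverty gap index (FGT₁) = 0.26025.
After the ₹200 transfer: below the line — 21×₹700, 38×₹1,100; poverty gap index (FGT₁) = 0.23038.
Reduction = 0.26025 − 0.23038 = 0.030.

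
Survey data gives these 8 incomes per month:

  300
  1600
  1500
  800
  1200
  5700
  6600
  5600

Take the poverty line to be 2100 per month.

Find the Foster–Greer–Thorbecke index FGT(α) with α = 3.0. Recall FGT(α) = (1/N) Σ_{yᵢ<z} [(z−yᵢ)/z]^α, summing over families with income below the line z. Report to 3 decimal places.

Below the line: 300, 800, 1200, 1500, 1600 (q = 5 of N = 8).
Normalized shortfalls: (2100−300)/2100 = 0.8571; (2100−800)/2100 = 0.6190; (2100−1200)/2100 = 0.4286; (2100−1500)/2100 = 0.2857; (2100−1600)/2100 = 0.2381.
Raised to α = 3.0: 0.62974; 0.23723; 0.07872; 0.02332; 0.01350.
Sum = 0.982507; FGT(3.0) = 0.982507 / 8 = 0.123.

0.123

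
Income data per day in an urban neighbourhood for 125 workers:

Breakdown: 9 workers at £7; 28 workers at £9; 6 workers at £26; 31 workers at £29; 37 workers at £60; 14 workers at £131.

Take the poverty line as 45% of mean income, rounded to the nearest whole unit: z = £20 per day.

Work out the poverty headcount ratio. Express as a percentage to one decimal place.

29.6%

37 of the 125 workers have income below £20.
H = 37/125 = 29.6%.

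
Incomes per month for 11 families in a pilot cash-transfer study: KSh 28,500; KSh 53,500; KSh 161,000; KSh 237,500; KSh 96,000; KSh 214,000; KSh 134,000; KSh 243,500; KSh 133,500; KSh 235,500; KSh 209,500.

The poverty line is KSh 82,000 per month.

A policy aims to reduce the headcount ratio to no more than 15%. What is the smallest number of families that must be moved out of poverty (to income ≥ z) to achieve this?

1

Currently q = 2 of N = 11 are below the line (H = 0.182).
A headcount ratio of at most 15% allows at most ⌊0.15 × 11⌋ = 1 poor families.
So at least 2 − 1 = 1 must be lifted.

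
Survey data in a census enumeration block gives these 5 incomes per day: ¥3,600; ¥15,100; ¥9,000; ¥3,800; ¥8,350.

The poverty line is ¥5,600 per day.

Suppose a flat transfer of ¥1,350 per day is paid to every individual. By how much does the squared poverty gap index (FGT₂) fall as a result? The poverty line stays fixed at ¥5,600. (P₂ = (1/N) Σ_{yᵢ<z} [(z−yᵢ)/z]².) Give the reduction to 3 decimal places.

Before: below the line — ¥3,600, ¥3,800; squared poverty gap index (FGT₂) = 0.04617.
After the ¥1,350 transfer: below the line — ¥4,950, ¥5,150; squared poverty gap index (FGT₂) = 0.00399.
Reduction = 0.04617 − 0.00399 = 0.042.

0.042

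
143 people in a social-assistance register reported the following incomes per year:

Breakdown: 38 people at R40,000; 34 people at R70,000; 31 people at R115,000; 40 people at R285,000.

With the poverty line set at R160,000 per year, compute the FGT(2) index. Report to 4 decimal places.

0.2419

Below z: 38×R40,000, 34×R70,000, 31×R115,000 (q = 103 of N = 143).
Normalized shortfalls: (160000−40000)/160000 = 0.7500 (×38); (160000−70000)/160000 = 0.5625 (×34); (160000−115000)/160000 = 0.2812 (×31).
Squared: 0.5625 (×38); 0.3164 (×34); 0.0791 (×31).
Sum = 34.584961; P₂ = 34.584961 / 143 = 0.2419.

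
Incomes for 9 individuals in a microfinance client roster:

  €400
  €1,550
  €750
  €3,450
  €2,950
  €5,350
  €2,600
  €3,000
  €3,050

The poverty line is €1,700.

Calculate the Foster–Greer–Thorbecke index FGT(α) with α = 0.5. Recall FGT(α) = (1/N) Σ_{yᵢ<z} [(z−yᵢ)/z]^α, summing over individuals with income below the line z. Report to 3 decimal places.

Incomes under z: €400, €750, €1,550 (q = 3 of N = 9).
Shortfall ratios: (1700−400)/1700 = 0.7647; (1700−750)/1700 = 0.5588; (1700−1550)/1700 = 0.0882.
Raised to α = 0.5: 0.87447; 0.74755; 0.29704.
Sum = 1.919064; FGT(0.5) = 1.919064 / 9 = 0.213.

0.213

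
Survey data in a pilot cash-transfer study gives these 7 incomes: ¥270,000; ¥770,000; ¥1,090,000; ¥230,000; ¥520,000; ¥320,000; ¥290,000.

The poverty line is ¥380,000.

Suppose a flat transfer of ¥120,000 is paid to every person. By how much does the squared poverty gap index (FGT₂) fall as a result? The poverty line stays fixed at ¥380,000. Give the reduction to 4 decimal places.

Before: below the line — ¥230,000, ¥270,000, ¥290,000, ¥320,000; squared poverty gap index (FGT₂) = 0.045805.
After the ¥120,000 transfer: below the line — ¥350,000; squared poverty gap index (FGT₂) = 0.000890.
Reduction = 0.045805 − 0.000890 = 0.0449.

0.0449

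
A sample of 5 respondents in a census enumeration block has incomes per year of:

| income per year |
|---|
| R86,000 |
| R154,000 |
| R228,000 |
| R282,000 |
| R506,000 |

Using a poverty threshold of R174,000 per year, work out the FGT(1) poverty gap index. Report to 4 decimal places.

0.1241

Incomes under z: R86,000, R154,000 (q = 2 of N = 5).
Normalized shortfalls: (174000−86000)/174000 = 0.5057; (174000−154000)/174000 = 0.1149.
Σ = 0.620690. Dividing by the full population N = 5 gives P₁ = 0.1241.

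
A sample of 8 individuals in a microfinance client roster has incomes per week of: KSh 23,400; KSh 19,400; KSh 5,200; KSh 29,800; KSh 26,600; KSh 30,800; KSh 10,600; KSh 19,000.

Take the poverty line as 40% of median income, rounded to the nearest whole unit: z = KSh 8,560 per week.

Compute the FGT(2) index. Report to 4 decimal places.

0.0193

Incomes under z: KSh 5,200 (q = 1 of N = 8).
Shortfall ratios: (8560−5200)/8560 = 0.3925.
Squared: 0.1541.
Sum = 0.154075; P₂ = 0.154075 / 8 = 0.0193.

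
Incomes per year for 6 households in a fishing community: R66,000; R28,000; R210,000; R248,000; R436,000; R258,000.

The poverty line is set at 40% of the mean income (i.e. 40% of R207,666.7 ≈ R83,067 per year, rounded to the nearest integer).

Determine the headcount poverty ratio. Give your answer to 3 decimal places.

2 of the 6 households have income below R83,067.
H = 2/6 = 0.333.

0.333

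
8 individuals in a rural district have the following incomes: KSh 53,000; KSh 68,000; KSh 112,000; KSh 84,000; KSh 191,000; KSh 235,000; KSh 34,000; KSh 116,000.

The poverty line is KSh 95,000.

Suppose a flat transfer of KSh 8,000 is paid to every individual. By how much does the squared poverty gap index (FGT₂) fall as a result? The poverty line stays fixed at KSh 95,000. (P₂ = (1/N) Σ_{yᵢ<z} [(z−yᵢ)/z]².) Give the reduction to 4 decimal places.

Before: below the line — KSh 34,000, KSh 53,000, KSh 68,000, KSh 84,000; squared poverty gap index (FGT₂) = 0.087742.
After the KSh 8,000 transfer: below the line — KSh 42,000, KSh 61,000, KSh 76,000, KSh 92,000; squared poverty gap index (FGT₂) = 0.060042.
Reduction = 0.087742 − 0.060042 = 0.0277.

0.0277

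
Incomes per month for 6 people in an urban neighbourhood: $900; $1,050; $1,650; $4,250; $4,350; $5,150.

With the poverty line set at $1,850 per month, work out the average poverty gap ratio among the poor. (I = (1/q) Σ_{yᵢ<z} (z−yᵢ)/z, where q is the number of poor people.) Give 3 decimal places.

Incomes under z: $900, $1,050, $1,650 (q = 3 of N = 6).
Shortfall ratios (z−y)/z: 0.5135, 0.4324, 0.1081; sum = 1.054054.
The income-gap ratio divides by q (the poor only): 1.054054 / 3 = 0.351.

0.351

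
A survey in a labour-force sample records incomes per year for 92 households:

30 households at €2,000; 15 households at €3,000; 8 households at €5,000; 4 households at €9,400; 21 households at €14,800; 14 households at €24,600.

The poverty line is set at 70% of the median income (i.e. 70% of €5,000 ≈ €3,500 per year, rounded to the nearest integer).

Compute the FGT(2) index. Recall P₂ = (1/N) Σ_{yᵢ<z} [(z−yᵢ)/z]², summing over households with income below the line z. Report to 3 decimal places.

0.063

Incomes under z: 30×€2,000, 15×€3,000 (q = 45 of N = 92).
Normalized shortfalls: (3500−2000)/3500 = 0.4286 (×30); (3500−3000)/3500 = 0.1429 (×15).
Squared: 0.1837 (×30); 0.0204 (×15).
Sum = 5.816327; P₂ = 5.816327 / 92 = 0.063.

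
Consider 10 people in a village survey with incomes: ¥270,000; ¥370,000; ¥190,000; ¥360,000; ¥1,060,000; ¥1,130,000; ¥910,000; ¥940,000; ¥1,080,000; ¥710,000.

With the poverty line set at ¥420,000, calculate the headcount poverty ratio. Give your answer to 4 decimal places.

4 of the 10 people have income below ¥420,000.
H = 4/10 = 0.4000.

0.4000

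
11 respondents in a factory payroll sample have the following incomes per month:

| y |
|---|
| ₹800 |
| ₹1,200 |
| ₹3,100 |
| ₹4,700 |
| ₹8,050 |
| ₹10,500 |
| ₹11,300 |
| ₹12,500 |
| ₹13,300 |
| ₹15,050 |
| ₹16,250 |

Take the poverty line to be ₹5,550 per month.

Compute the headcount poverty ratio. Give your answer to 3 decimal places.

0.364

4 of the 11 respondents have income below ₹5,550.
H = 4/11 = 0.364.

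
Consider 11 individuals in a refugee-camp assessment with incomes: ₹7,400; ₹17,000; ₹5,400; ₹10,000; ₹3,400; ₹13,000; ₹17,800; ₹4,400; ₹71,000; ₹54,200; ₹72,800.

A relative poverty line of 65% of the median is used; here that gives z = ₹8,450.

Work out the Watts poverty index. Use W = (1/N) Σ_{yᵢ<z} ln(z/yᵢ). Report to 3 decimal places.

Poor units: ₹3,400, ₹4,400, ₹5,400, ₹7,400 (q = 4 of N = 11).
Log gaps: ln(8450/3400) = 0.9104; ln(8450/4400) = 0.6526; ln(8450/5400) = 0.4478; ln(8450/7400) = 0.1327.
W = 2.143407 / 11 = 0.195.

0.195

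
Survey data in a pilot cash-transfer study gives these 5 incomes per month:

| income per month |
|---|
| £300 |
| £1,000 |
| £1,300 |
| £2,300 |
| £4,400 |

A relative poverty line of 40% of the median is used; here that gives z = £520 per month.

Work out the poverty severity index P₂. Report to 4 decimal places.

0.0358

Incomes under z: £300 (q = 1 of N = 5).
Relative gaps: (520−300)/520 = 0.4231.
Squared: 0.1790.
Sum = 0.178994; P₂ = 0.178994 / 5 = 0.0358.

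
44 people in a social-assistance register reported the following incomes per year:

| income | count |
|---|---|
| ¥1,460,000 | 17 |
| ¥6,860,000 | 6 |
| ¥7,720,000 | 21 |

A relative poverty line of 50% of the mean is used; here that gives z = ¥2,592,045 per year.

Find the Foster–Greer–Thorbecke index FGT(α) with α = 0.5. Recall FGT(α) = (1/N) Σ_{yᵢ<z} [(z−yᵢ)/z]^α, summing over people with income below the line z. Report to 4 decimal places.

0.2553

Below z: 17×¥1,460,000 (q = 17 of N = 44).
Normalized shortfalls: (2592045−1460000)/2592045 = 0.4367 (×17).
Raised to α = 0.5: 0.66086 (×17).
Sum = 11.234649; FGT(0.5) = 11.234649 / 44 = 0.2553.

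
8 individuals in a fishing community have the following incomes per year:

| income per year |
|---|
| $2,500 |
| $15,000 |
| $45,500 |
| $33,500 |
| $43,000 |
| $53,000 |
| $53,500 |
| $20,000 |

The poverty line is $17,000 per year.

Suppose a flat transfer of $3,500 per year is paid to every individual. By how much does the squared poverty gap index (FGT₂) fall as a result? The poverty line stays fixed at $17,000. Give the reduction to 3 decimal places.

0.040

Before: below the line — $2,500, $15,000; squared poverty gap index (FGT₂) = 0.09267.
After the $3,500 transfer: below the line — $6,000; squared poverty gap index (FGT₂) = 0.05234.
Reduction = 0.09267 − 0.05234 = 0.040.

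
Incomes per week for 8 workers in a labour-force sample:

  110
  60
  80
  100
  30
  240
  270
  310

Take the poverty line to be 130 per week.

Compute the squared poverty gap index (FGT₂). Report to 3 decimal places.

Below z: 30, 60, 80, 100, 110 (q = 5 of N = 8).
Gap ratios (z−y)/z: (130−30)/130 = 0.7692; (130−60)/130 = 0.5385; (130−80)/130 = 0.3846; (130−100)/130 = 0.2308; (130−110)/130 = 0.1538.
Squared: 0.5917; 0.2899; 0.1479; 0.0533; 0.0237.
Sum = 1.106509; P₂ = 1.106509 / 8 = 0.138.

0.138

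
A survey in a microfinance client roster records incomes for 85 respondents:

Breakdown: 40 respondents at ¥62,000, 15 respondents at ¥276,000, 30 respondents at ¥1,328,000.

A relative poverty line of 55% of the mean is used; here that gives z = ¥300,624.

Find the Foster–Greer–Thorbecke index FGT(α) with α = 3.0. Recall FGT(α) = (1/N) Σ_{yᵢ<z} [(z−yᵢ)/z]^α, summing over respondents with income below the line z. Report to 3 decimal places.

0.235

Incomes under z: 40×¥62,000, 15×¥276,000 (q = 55 of N = 85).
Gap ratios (z−y)/z: (300624−62000)/300624 = 0.7938 (×40); (300624−276000)/300624 = 0.0819 (×15).
Raised to α = 3.0: 0.50012 (×40); 0.00055 (×15).
Sum = 20.012914; FGT(3.0) = 20.012914 / 85 = 0.235.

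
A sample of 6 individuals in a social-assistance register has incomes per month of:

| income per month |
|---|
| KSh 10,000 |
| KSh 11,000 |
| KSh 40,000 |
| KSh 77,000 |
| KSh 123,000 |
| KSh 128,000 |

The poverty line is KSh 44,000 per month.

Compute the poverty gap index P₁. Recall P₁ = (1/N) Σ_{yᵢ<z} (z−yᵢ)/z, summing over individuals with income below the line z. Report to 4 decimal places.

0.2689

Below z: KSh 10,000, KSh 11,000, KSh 40,000 (q = 3 of N = 6).
Relative gaps: (44000−10000)/44000 = 0.7727; (44000−11000)/44000 = 0.7500; (44000−40000)/44000 = 0.0909.
Σ = 1.613636. Dividing by the full population N = 6 gives P₁ = 0.2689.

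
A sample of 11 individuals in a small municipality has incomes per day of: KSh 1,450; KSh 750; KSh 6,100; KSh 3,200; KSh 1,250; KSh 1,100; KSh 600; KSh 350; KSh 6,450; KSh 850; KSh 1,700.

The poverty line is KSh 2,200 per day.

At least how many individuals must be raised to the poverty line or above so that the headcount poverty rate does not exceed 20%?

6

Currently q = 8 of N = 11 are below the line (H = 0.727).
A headcount ratio of at most 20% allows at most ⌊0.20 × 11⌋ = 2 poor individuals.
So at least 8 − 2 = 6 must be lifted.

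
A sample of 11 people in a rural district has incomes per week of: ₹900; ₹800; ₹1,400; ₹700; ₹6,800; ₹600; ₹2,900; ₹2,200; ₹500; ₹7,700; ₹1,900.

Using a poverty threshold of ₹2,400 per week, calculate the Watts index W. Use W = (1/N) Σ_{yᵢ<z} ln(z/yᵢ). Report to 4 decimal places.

Poor units: ₹500, ₹600, ₹700, ₹800, ₹900, ₹1,400, ₹1,900, ₹2,200 (q = 8 of N = 11).
Log shortfalls: ln(2400/500) = 1.5686; ln(2400/600) = 1.3863; ln(2400/700) = 1.2321; ln(2400/800) = 1.0986; ln(2400/900) = 0.9808; ln(2400/1400) = 0.5390; ln(2400/1900) = 0.2336; ln(2400/2200) = 0.0870.
W = 7.126118 / 11 = 0.6478.

0.6478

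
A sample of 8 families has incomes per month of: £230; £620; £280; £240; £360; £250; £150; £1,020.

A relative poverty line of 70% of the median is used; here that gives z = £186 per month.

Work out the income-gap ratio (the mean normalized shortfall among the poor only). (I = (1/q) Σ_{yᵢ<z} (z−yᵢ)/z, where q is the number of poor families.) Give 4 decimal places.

0.1935

Incomes under z: £150 (q = 1 of N = 8).
Relative gaps: 0.1935; sum = 0.193548.
The income-gap ratio divides by q (the poor only): 0.193548 / 1 = 0.1935.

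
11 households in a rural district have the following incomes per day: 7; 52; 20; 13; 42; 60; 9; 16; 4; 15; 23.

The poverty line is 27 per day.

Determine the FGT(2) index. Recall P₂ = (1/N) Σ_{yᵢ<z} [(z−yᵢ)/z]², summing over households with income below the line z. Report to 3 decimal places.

0.222

Below z: 4, 7, 9, 13, 15, 16, 20, 23 (q = 8 of N = 11).
Shortfall ratios: (27−4)/27 = 0.8519; (27−7)/27 = 0.7407; (27−9)/27 = 0.6667; (27−13)/27 = 0.5185; (27−15)/27 = 0.4444; (27−16)/27 = 0.4074; (27−20)/27 = 0.2593; (27−23)/27 = 0.1481.
Squared: 0.7257; 0.5487; 0.4444; 0.2689; 0.1975; 0.1660; 0.0672; 0.0219.
Sum = 2.440329; P₂ = 2.440329 / 11 = 0.222.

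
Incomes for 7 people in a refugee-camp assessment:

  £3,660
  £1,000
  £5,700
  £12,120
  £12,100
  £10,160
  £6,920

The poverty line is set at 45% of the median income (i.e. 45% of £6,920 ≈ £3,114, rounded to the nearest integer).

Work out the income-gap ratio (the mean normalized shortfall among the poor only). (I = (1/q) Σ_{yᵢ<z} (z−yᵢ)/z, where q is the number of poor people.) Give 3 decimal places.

0.679

Below the line: £1,000 (q = 1 of N = 7).
Relative gaps: 0.6789; sum = 0.678870.
The income-gap ratio divides by q (the poor only): 0.678870 / 1 = 0.679.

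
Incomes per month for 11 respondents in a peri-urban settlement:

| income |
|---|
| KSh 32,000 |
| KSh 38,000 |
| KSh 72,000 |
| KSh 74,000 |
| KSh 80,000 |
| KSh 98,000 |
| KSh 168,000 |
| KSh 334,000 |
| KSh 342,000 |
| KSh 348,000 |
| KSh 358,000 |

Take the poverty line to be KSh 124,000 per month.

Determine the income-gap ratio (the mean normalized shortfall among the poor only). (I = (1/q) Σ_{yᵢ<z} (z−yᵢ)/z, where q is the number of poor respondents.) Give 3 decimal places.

0.470

Below the line: KSh 32,000, KSh 38,000, KSh 72,000, KSh 74,000, KSh 80,000, KSh 98,000 (q = 6 of N = 11).
Relative gaps: 0.7419, 0.6935, 0.4194, 0.4032, 0.3548, 0.2097; sum = 2.822581.
The income-gap ratio divides by q (the poor only): 2.822581 / 6 = 0.470.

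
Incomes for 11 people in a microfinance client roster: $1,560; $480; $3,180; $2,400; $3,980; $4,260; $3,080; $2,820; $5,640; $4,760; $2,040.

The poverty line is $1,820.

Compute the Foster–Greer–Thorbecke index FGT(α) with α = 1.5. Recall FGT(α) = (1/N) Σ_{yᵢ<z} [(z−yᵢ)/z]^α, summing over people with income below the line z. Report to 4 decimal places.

0.0623

Incomes under z: $480, $1,560 (q = 2 of N = 11).
Shortfall ratios: (1820−480)/1820 = 0.7363; (1820−1560)/1820 = 0.1429.
Raised to α = 1.5: 0.63176; 0.05399.
Sum = 0.685752; FGT(1.5) = 0.685752 / 11 = 0.0623.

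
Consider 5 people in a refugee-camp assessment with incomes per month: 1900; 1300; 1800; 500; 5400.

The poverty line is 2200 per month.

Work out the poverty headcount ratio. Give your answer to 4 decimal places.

4 of the 5 people have income below 2200.
H = 4/5 = 0.8000.

0.8000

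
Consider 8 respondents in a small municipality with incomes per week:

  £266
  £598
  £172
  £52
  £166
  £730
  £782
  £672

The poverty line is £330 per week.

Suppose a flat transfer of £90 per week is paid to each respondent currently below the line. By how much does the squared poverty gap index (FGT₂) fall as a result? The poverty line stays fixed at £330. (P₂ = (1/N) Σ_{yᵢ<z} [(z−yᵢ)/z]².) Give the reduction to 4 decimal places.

Before: below the line — £52, £166, £172, £266; squared poverty gap index (FGT₂) = 0.152938.
After the £90 transfer: below the line — £142, £256, £262; squared poverty gap index (FGT₂) = 0.052163.
Reduction = 0.152938 − 0.052163 = 0.1008.

0.1008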